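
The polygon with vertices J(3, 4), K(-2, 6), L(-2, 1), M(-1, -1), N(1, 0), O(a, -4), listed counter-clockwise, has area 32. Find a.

Write out the shoelace sum; only the two edges meeting at O involve a:
2·Area = [(1·(-4) − a·0) + (a·4 − 3·(-4))] + 40
       = 4·a + 48 = 64
⇒ a = 4.

4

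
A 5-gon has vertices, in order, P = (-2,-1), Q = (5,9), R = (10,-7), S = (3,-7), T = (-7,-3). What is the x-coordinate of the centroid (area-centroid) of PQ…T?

Apply Gauss's area formula. First the cross-terms c_i = x_i·y_{i+1} − x_{i+1}·y_i:
  -13, -125, -49, -58, 1  ⇒  2A = -244, A = -122.
Then Σ (x_i + x_{i+1})·c_i = -2328, so x̄ = -2328 / (6·(-122)) = 194/61.

194/61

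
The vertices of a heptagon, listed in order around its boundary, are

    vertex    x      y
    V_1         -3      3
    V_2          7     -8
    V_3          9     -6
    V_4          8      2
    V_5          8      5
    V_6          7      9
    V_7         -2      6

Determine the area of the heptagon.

Apply Gauss's area formula: 2A = Σ (x_i·y_{i+1} − x_{i+1}·y_i), indices taken mod 7.
V_1→V_2: (-3)(-8) − (7)(3) = 3
V_2→V_3: (7)(-6) − (9)(-8) = 30
V_3→V_4: (9)(2) − (8)(-6) = 66
V_4→V_5: (8)(5) − (8)(2) = 24
V_5→V_6: (8)(9) − (7)(5) = 37
V_6→V_7: (7)(6) − (-2)(9) = 60
V_7→V_1: (-2)(3) − (-3)(6) = 12
Σ = 232
Area = |Σ|/2 = 116.

116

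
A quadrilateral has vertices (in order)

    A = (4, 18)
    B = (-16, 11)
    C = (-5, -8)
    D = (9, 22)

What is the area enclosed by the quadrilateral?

275.5

Cross-terms: 332, 183, -38, 74  ⇒  Σ = 551
Area = |Σ|/2 = 275.5.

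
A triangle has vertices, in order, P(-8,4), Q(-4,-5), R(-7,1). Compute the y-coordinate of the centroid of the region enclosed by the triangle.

Apply Gauss's area formula. First the cross-terms c_i = x_i·y_{i+1} − x_{i+1}·y_i:
  56, -39, -20  ⇒  2A = -3, A = -1.5.
Then Σ (y_i + y_{i+1})·c_i = 0, so ȳ = 0 / (6·(-1.5)) = 0.

0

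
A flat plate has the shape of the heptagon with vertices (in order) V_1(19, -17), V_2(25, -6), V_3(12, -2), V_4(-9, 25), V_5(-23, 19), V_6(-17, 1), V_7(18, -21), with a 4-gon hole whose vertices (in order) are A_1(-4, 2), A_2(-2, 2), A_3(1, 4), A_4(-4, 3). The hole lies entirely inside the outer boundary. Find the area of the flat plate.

871

Outer boundary:
Apply the shoelace (surveyor's) formula: 2A = Σ (x_i·y_{i+1} − x_{i+1}·y_i), indices taken mod 7.
V_1→V_2: (19)(-6) − (25)(-17) = 311
V_2→V_3: (25)(-2) − (12)(-6) = 22
V_3→V_4: (12)(25) − (-9)(-2) = 282
V_4→V_5: (-9)(19) − (-23)(25) = 404
V_5→V_6: (-23)(1) − (-17)(19) = 300
V_6→V_7: (-17)(-21) − (18)(1) = 339
V_7→V_1: (18)(-17) − (19)(-21) = 93
Σ = 1751
Area = |Σ|/2 = 875.5.
Hole:
Apply the shoelace (surveyor's) formula: 2A = Σ (x_i·y_{i+1} − x_{i+1}·y_i), indices taken mod 4.
Σ = (-4) + (-10) + (19) + (4) = 9
Area = |Σ|/2 = 4.5.
Net area = 875.5 − 4.5 = 871.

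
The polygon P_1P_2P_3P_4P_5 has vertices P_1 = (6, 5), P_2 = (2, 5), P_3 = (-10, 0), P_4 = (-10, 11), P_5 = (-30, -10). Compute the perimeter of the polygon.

|P_1P_2| = √((-4)² + (0)²) = √16 = 4
|P_2P_3| = √((-12)² + (-5)²) = √169 = 13
|P_3P_4| = √((0)² + (11)²) = √121 = 11
|P_4P_5| = √((-20)² + (-21)²) = √841 = 29
|P_5P_1| = √((36)² + (15)²) = √1521 = 39
Perimeter = 4 + 13 + 11 + 29 + 39 = 96.

96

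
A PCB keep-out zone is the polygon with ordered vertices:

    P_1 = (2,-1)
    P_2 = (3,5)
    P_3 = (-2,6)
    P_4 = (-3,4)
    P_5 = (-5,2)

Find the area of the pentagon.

33

Apply the shoelace (surveyor's) formula: 2A = Σ (x_i·y_{i+1} − x_{i+1}·y_i), indices taken mod 5.
P_1→P_2: (2)(5) − (3)(-1) = 13
P_2→P_3: (3)(6) − (-2)(5) = 28
P_3→P_4: (-2)(4) − (-3)(6) = 10
P_4→P_5: (-3)(2) − (-5)(4) = 14
P_5→P_1: (-5)(-1) − (2)(2) = 1
Σ = 66
Area = |Σ|/2 = 33.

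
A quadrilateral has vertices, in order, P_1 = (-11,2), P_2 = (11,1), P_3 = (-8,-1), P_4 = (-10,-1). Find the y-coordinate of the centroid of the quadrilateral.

14/23

Apply the shoelace formula. First the cross-terms c_i = x_i·y_{i+1} − x_{i+1}·y_i:
  -33, -3, -2, -31  ⇒  2A = -69, A = -34.5.
Then Σ (y_i + y_{i+1})·c_i = -126, so ȳ = -126 / (6·(-34.5)) = 14/23.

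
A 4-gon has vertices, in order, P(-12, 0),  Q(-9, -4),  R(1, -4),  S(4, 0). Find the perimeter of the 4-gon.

36

|PQ| = √((3)² + (-4)²) = √25 = 5
|QR| = √((10)² + (0)²) = √100 = 10
|RS| = √((3)² + (4)²) = √25 = 5
|SP| = √((-16)² + (0)²) = √256 = 16
Perimeter = 5 + 10 + 5 + 16 = 36.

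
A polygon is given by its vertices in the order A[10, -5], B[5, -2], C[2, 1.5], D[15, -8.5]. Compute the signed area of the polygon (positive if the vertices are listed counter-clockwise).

A→B: (10)(-2) − (5)(-5) = 5
B→C: (5)(1.5) − (2)(-2) = 11.5
C→D: (2)(-8.5) − (15)(1.5) = -39.5
D→A: (15)(-5) − (10)(-8.5) = 10
Σ = -13
Signed area = Σ/2 = -6.5 (negative ⇒ clockwise traversal).

-6.5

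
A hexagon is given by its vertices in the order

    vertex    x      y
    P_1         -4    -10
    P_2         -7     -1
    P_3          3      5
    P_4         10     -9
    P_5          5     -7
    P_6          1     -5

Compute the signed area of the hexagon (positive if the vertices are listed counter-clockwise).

-124

Σ = (-66) + (-32) + (-77) + (-25) + (-18) + (-30) = -248
Signed area = Σ/2 = -124 (negative ⇒ clockwise traversal).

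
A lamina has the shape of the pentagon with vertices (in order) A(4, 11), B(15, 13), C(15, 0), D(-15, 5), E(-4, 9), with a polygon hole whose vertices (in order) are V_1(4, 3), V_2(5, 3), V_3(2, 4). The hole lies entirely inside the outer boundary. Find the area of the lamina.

Outer boundary:
Apply the surveyor's formula: 2A = Σ (x_i·y_{i+1} − x_{i+1}·y_i), indices taken mod 5.
Σ = (-113) + (-195) + (75) + (-115) + (-80) = -428
Area = |Σ|/2 = 214.
Hole:
Apply the shoelace formula: 2A = Σ (x_i·y_{i+1} − x_{i+1}·y_i), indices taken mod 3.
Cross-terms: -3, 14, -10  ⇒  Σ = 1
Area = |Σ|/2 = 0.5.
Net area = 214 − 0.5 = 213.5.

213.5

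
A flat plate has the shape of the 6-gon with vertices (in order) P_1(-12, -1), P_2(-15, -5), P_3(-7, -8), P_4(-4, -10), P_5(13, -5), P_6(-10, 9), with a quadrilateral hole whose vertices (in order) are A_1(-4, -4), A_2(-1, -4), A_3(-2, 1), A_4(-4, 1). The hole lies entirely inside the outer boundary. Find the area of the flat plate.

Outer boundary:
Cross-terms: 45, 85, 38, 150, 67, 118  ⇒  Σ = 503
Area = |Σ|/2 = 251.5.
Hole:
Apply Gauss's area formula: 2A = Σ (x_i·y_{i+1} − x_{i+1}·y_i), indices taken mod 4.
Σ = (12) + (-9) + (2) + (20) = 25
Area = |Σ|/2 = 12.5.
Net area = 251.5 − 12.5 = 239.

239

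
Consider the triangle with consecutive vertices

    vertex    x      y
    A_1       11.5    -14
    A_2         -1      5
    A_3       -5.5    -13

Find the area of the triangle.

155.25

Apply the shoelace formula: 2A = Σ (x_i·y_{i+1} − x_{i+1}·y_i), indices taken mod 3.
Cross-terms: 43.5, 40.5, 226.5  ⇒  Σ = 310.5
Area = |Σ|/2 = 155.25.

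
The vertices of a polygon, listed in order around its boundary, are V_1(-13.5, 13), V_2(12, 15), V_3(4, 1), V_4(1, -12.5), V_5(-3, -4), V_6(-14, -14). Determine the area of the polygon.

Σ = (-358.5) + (-48) + (-51) + (-41.5) + (-14) + (-371) = -884
Area = |Σ|/2 = 442.

442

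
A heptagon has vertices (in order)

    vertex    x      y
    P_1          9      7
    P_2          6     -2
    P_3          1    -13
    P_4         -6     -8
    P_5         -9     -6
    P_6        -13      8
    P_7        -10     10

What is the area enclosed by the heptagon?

309

Σ = (-60) + (-76) + (-86) + (-36) + (-150) + (-50) + (-160) = -618
Area = |Σ|/2 = 309.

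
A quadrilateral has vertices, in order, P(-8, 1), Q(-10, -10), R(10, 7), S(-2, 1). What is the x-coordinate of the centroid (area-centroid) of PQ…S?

Apply the surveyor's formula. First the cross-terms c_i = x_i·y_{i+1} − x_{i+1}·y_i:
  90, 30, 24, 6  ⇒  2A = 150, A = 75.
Then Σ (x_i + x_{i+1})·c_i = -1488, so x̄ = -1488 / (6·75) = -248/75.

-248/75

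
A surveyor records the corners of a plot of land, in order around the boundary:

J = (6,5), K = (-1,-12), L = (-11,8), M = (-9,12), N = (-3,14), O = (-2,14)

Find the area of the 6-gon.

Apply the surveyor's formula: 2A = Σ (x_i·y_{i+1} − x_{i+1}·y_i), indices taken mod 6.
J→K: (6)(-12) − (-1)(5) = -67
K→L: (-1)(8) − (-11)(-12) = -140
L→M: (-11)(12) − (-9)(8) = -60
M→N: (-9)(14) − (-3)(12) = -90
N→O: (-3)(14) − (-2)(14) = -14
O→J: (-2)(5) − (6)(14) = -94
Σ = -465
Area = |Σ|/2 = 232.5.

232.5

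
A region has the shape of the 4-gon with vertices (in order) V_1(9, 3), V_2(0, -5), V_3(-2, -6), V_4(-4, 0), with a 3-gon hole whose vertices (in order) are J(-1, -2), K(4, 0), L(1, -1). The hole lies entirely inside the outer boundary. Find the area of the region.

45

Outer boundary:
Apply the surveyor's formula: 2A = Σ (x_i·y_{i+1} − x_{i+1}·y_i), indices taken mod 4.
Σ = (-45) + (-10) + (-24) + (-12) = -91
Area = |Σ|/2 = 45.5.
Hole:
Apply the shoelace (surveyor's) formula: 2A = Σ (x_i·y_{i+1} − x_{i+1}·y_i), indices taken mod 3.
Cross-terms: 8, -4, -3  ⇒  Σ = 1
Area = |Σ|/2 = 0.5.
Net area = 45.5 − 0.5 = 45.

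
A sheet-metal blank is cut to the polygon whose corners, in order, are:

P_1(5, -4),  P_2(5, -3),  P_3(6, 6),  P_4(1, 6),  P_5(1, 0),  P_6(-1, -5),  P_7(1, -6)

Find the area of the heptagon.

54.5

Apply the shoelace (surveyor's) formula: 2A = Σ (x_i·y_{i+1} − x_{i+1}·y_i), indices taken mod 7.
Cross-terms: 5, 48, 30, -6, -5, 11, 26  ⇒  Σ = 109
Area = |Σ|/2 = 54.5.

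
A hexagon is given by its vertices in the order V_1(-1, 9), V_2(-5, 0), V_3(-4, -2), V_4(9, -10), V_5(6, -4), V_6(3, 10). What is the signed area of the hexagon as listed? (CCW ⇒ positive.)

123

Apply Gauss's area formula: 2A = Σ (x_i·y_{i+1} − x_{i+1}·y_i), indices taken mod 6.
Cross-terms: 45, 10, 58, 24, 72, 37  ⇒  Σ = 246
Signed area = Σ/2 = 123 (positive ⇒ counter-clockwise traversal).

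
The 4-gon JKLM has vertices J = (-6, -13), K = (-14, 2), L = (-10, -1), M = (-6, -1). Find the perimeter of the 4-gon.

38

|JK| = √((-8)² + (15)²) = √289 = 17
|KL| = √((4)² + (-3)²) = √25 = 5
|LM| = √((4)² + (0)²) = √16 = 4
|MJ| = √((0)² + (-12)²) = √144 = 12
Perimeter = 17 + 5 + 4 + 12 = 38.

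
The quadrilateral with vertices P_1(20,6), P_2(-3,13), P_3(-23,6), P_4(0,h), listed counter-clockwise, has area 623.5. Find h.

Write out the shoelace sum; only the two edges meeting at P_4 involve h:
2·Area = [((-23)·h − 0·6) + (0·6 − 20·h)] + 559
       = -43·h + 559 = 1247
⇒ h = -16.

-16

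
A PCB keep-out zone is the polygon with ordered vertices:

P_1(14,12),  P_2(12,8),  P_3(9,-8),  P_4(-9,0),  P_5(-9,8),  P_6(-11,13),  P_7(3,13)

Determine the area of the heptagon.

350.5

Apply the shoelace (surveyor's) formula: 2A = Σ (x_i·y_{i+1} − x_{i+1}·y_i), indices taken mod 7.
Σ = (-32) + (-168) + (-72) + (-72) + (-29) + (-182) + (-146) = -701
Area = |Σ|/2 = 350.5.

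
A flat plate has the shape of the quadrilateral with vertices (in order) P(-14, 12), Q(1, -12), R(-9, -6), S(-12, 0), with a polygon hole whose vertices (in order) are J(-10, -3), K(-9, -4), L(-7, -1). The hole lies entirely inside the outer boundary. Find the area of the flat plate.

Outer boundary:
Σ = (156) + (-114) + (-72) + (-144) = -174
Area = |Σ|/2 = 87.
Hole:
J→K: (-10)(-4) − (-9)(-3) = 13
K→L: (-9)(-1) − (-7)(-4) = -19
L→J: (-7)(-3) − (-10)(-1) = 11
Σ = 5
Area = |Σ|/2 = 2.5.
Net area = 87 − 2.5 = 84.5.

84.5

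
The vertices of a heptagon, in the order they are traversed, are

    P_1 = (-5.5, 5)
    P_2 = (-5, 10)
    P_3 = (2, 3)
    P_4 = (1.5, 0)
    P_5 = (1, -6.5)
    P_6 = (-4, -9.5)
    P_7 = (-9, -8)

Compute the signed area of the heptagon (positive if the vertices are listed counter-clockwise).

-128.625

Apply the surveyor's formula: 2A = Σ (x_i·y_{i+1} − x_{i+1}·y_i), indices taken mod 7.
Cross-terms: -30, -35, -4.5, -9.75, -35.5, -53.5, -89  ⇒  Σ = -257.25
Signed area = Σ/2 = -128.625 (negative ⇒ clockwise traversal).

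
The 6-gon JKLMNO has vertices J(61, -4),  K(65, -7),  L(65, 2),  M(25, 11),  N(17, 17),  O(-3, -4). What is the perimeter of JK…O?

158

|JK| = √((4)² + (-3)²) = √25 = 5
|KL| = √((0)² + (9)²) = √81 = 9
|LM| = √((-40)² + (9)²) = √1681 = 41
|MN| = √((-8)² + (6)²) = √100 = 10
|NO| = √((-20)² + (-21)²) = √841 = 29
|OJ| = √((64)² + (0)²) = √4096 = 64
Perimeter = 5 + 9 + 41 + 10 + 29 + 64 = 158.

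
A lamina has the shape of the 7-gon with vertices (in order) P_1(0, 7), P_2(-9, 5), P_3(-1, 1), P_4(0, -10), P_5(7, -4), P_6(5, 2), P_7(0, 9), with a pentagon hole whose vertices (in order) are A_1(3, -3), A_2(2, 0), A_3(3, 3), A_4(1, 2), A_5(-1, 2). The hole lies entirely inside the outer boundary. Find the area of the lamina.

Outer boundary:
Σ = (63) + (-4) + (10) + (70) + (34) + (45) + (0) = 218
Area = |Σ|/2 = 109.
Hole:
Σ = (6) + (6) + (3) + (4) + (-3) = 16
Area = |Σ|/2 = 8.
Net area = 109 − 8 = 101.

101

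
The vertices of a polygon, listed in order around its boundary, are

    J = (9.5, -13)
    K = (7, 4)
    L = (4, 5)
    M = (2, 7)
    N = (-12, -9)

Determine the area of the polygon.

Apply the shoelace (surveyor's) formula: 2A = Σ (x_i·y_{i+1} − x_{i+1}·y_i), indices taken mod 5.
Cross-terms: 129, 19, 18, 66, 241.5  ⇒  Σ = 473.5
Area = |Σ|/2 = 236.75.

236.75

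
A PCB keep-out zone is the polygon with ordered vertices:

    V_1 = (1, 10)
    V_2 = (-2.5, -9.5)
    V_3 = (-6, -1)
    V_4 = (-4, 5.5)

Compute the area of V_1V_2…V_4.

Apply Gauss's area formula: 2A = Σ (x_i·y_{i+1} − x_{i+1}·y_i), indices taken mod 4.
Σ = (15.5) + (-54.5) + (-37) + (-45.5) = -121.5
Area = |Σ|/2 = 60.75.

60.75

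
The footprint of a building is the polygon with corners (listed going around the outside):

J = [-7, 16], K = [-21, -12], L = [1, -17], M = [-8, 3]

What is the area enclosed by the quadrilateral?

Σ = (420) + (369) + (-133) + (-107) = 549
Area = |Σ|/2 = 274.5.

274.5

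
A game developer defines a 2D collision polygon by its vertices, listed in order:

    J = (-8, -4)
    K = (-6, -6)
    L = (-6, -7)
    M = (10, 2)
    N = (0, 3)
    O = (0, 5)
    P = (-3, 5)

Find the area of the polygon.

92.5

Apply the shoelace (surveyor's) formula: 2A = Σ (x_i·y_{i+1} − x_{i+1}·y_i), indices taken mod 7.
J→K: (-8)(-6) − (-6)(-4) = 24
K→L: (-6)(-7) − (-6)(-6) = 6
L→M: (-6)(2) − (10)(-7) = 58
M→N: (10)(3) − (0)(2) = 30
N→O: (0)(5) − (0)(3) = 0
O→P: (0)(5) − (-3)(5) = 15
P→J: (-3)(-4) − (-8)(5) = 52
Σ = 185
Area = |Σ|/2 = 92.5.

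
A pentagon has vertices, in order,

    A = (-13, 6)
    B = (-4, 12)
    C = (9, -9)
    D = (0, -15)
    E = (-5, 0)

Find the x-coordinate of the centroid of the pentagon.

-44/37

Apply the shoelace (surveyor's) formula. First the cross-terms c_i = x_i·y_{i+1} − x_{i+1}·y_i:
  -132, -72, -135, -75, -30  ⇒  2A = -444, A = -222.
Then Σ (x_i + x_{i+1})·c_i = 1584, so x̄ = 1584 / (6·(-222)) = -44/37.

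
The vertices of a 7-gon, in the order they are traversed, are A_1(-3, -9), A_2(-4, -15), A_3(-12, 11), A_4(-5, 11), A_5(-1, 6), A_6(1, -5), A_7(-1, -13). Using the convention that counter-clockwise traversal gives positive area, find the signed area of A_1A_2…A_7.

Apply the surveyor's formula: 2A = Σ (x_i·y_{i+1} − x_{i+1}·y_i), indices taken mod 7.
Cross-terms: 9, -224, -77, -19, -1, -18, -30  ⇒  Σ = -360
Signed area = Σ/2 = -180 (negative ⇒ clockwise traversal).

-180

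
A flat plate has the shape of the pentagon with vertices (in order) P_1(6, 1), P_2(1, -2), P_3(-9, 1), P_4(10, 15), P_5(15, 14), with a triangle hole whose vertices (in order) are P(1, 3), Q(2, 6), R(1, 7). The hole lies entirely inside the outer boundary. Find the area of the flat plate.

Outer boundary:
P_1→P_2: (6)(-2) − (1)(1) = -13
P_2→P_3: (1)(1) − (-9)(-2) = -17
P_3→P_4: (-9)(15) − (10)(1) = -145
P_4→P_5: (10)(14) − (15)(15) = -85
P_5→P_1: (15)(1) − (6)(14) = -69
Σ = -329
Area = |Σ|/2 = 164.5.
Hole:
Apply the shoelace formula: 2A = Σ (x_i·y_{i+1} − x_{i+1}·y_i), indices taken mod 3.
P→Q: (1)(6) − (2)(3) = 0
Q→R: (2)(7) − (1)(6) = 8
R→P: (1)(3) − (1)(7) = -4
Σ = 4
Area = |Σ|/2 = 2.
Net area = 164.5 − 2 = 162.5.

162.5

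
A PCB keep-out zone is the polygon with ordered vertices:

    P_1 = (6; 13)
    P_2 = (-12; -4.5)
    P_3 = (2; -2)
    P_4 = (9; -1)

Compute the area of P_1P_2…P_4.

Apply the shoelace (surveyor's) formula: 2A = Σ (x_i·y_{i+1} − x_{i+1}·y_i), indices taken mod 4.
P_1→P_2: (6)(-4.5) − (-12)(13) = 129
P_2→P_3: (-12)(-2) − (2)(-4.5) = 33
P_3→P_4: (2)(-1) − (9)(-2) = 16
P_4→P_1: (9)(13) − (6)(-1) = 123
Σ = 301
Area = |Σ|/2 = 150.5.

150.5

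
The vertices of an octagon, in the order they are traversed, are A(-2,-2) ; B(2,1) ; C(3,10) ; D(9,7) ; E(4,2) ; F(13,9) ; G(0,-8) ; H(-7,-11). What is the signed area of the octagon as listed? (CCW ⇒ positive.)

-109

Cross-terms: 2, 17, -69, -10, 10, -104, -56, -8  ⇒  Σ = -218
Signed area = Σ/2 = -109 (negative ⇒ clockwise traversal).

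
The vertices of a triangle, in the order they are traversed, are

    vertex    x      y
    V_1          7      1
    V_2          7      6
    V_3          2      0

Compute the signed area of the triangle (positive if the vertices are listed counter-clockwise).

Apply the surveyor's formula: 2A = Σ (x_i·y_{i+1} − x_{i+1}·y_i), indices taken mod 3.
Σ = (35) + (-12) + (2) = 25
Signed area = Σ/2 = 12.5 (positive ⇒ counter-clockwise traversal).

12.5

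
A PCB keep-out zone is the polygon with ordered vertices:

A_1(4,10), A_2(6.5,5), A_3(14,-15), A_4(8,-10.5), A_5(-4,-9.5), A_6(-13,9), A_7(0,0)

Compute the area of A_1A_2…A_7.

258.5

Cross-terms: -45, -167.5, -27, -118, -159.5, 0, 0  ⇒  Σ = -517
Area = |Σ|/2 = 258.5.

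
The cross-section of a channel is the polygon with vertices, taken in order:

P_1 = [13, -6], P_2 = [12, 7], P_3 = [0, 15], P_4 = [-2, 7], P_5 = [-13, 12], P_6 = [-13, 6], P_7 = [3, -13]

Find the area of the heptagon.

410

Σ = (163) + (180) + (30) + (67) + (78) + (151) + (151) = 820
Area = |Σ|/2 = 410.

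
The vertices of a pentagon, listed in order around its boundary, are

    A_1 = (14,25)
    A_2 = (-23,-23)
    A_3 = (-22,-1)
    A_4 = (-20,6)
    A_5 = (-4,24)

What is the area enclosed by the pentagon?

Σ = (253) + (-483) + (-152) + (-456) + (-436) = -1274
Area = |Σ|/2 = 637.

637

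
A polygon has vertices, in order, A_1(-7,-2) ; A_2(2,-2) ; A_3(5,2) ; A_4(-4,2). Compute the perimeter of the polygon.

28

|A_1A_2| = √((9)² + (0)²) = √81 = 9
|A_2A_3| = √((3)² + (4)²) = √25 = 5
|A_3A_4| = √((-9)² + (0)²) = √81 = 9
|A_4A_1| = √((-3)² + (-4)²) = √25 = 5
Perimeter = 9 + 5 + 9 + 5 = 28.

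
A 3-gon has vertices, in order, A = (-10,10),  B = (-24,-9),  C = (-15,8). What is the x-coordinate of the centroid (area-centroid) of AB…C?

Apply the surveyor's formula. First the cross-terms c_i = x_i·y_{i+1} − x_{i+1}·y_i:
  330, -327, -70  ⇒  2A = -67, A = -33.5.
Then Σ (x_i + x_{i+1})·c_i = 3283, so x̄ = 3283 / (6·(-33.5)) = -49/3.

-49/3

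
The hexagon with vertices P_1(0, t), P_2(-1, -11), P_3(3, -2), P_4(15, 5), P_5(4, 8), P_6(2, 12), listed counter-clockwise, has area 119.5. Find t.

Write out the shoelace sum; only the two edges meeting at P_1 involve t:
2·Area = [(2·t − 0·12) + (0·(-11) − (-1)·t)] + 212
       = 3·t + 212 = 239
⇒ t = 9.

9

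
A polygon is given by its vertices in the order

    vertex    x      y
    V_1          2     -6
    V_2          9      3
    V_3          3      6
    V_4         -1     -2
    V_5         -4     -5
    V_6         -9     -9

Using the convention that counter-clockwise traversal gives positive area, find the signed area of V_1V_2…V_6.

Apply the shoelace (surveyor's) formula: 2A = Σ (x_i·y_{i+1} − x_{i+1}·y_i), indices taken mod 6.
Σ = (60) + (45) + (0) + (-3) + (-9) + (72) = 165
Signed area = Σ/2 = 82.5 (positive ⇒ counter-clockwise traversal).

82.5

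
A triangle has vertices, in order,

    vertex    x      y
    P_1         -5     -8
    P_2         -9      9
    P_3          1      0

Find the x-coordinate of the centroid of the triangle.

Apply the shoelace (surveyor's) formula. First the cross-terms c_i = x_i·y_{i+1} − x_{i+1}·y_i:
  -117, -9, -8  ⇒  2A = -134, A = -67.
Then Σ (x_i + x_{i+1})·c_i = 1742, so x̄ = 1742 / (6·(-67)) = -13/3.

-13/3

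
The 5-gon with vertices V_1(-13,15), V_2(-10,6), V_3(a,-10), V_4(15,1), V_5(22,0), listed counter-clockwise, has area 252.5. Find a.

Write out the shoelace sum; only the two edges meeting at V_3 involve a:
2·Area = [((-10)·(-10) − a·6) + (a·1 − 15·(-10))] + 380
       = -5·a + 630 = 505
⇒ a = 25.

25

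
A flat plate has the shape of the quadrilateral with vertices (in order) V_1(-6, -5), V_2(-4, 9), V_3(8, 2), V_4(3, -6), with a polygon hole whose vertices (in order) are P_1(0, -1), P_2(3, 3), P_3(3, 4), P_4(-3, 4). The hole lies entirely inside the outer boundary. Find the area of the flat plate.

113

Outer boundary:
Apply the shoelace (surveyor's) formula: 2A = Σ (x_i·y_{i+1} − x_{i+1}·y_i), indices taken mod 4.
Σ = (-74) + (-80) + (-54) + (-51) = -259
Area = |Σ|/2 = 129.5.
Hole:
Apply the shoelace (surveyor's) formula: 2A = Σ (x_i·y_{i+1} − x_{i+1}·y_i), indices taken mod 4.
P_1→P_2: (0)(3) − (3)(-1) = 3
P_2→P_3: (3)(4) − (3)(3) = 3
P_3→P_4: (3)(4) − (-3)(4) = 24
P_4→P_1: (-3)(-1) − (0)(4) = 3
Σ = 33
Area = |Σ|/2 = 16.5.
Net area = 129.5 − 16.5 = 113.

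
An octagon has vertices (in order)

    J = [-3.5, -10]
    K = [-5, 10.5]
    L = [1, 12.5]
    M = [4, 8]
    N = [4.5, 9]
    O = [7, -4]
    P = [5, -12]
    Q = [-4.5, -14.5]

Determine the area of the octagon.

Apply the shoelace (surveyor's) formula: 2A = Σ (x_i·y_{i+1} − x_{i+1}·y_i), indices taken mod 8.
Cross-terms: -86.75, -73, -42, 0, -81, -64, -126.5, -5.75  ⇒  Σ = -479
Area = |Σ|/2 = 239.5.

239.5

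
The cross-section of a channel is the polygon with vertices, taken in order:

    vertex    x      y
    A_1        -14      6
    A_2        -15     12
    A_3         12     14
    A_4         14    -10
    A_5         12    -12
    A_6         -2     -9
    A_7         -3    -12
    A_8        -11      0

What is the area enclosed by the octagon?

564.5

Apply Gauss's area formula: 2A = Σ (x_i·y_{i+1} − x_{i+1}·y_i), indices taken mod 8.
A_1→A_2: (-14)(12) − (-15)(6) = -78
A_2→A_3: (-15)(14) − (12)(12) = -354
A_3→A_4: (12)(-10) − (14)(14) = -316
A_4→A_5: (14)(-12) − (12)(-10) = -48
A_5→A_6: (12)(-9) − (-2)(-12) = -132
A_6→A_7: (-2)(-12) − (-3)(-9) = -3
A_7→A_8: (-3)(0) − (-11)(-12) = -132
A_8→A_1: (-11)(6) − (-14)(0) = -66
Σ = -1129
Area = |Σ|/2 = 564.5.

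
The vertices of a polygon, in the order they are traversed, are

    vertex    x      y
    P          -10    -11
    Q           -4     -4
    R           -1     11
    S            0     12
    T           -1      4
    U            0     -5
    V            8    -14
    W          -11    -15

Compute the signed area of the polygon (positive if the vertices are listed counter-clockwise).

-155

Σ = (-4) + (-48) + (-12) + (12) + (5) + (40) + (-274) + (-29) = -310
Signed area = Σ/2 = -155 (negative ⇒ clockwise traversal).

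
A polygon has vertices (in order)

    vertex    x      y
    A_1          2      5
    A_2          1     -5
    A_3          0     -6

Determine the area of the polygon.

Apply the shoelace formula: 2A = Σ (x_i·y_{i+1} − x_{i+1}·y_i), indices taken mod 3.
A_1→A_2: (2)(-5) − (1)(5) = -15
A_2→A_3: (1)(-6) − (0)(-5) = -6
A_3→A_1: (0)(5) − (2)(-6) = 12
Σ = -9
Area = |Σ|/2 = 4.5.

4.5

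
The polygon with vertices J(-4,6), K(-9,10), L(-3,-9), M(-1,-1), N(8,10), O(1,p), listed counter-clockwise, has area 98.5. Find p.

The doubled signed area Σ (x_i y_{i+1} − x_{i+1} y_i) is linear in p.
With p=0 it equals 113; the coefficient of p is 12 (from the two edges through O).
So 12·p + 113 = 2·98.5 = 197 ⇒ p = 7.

7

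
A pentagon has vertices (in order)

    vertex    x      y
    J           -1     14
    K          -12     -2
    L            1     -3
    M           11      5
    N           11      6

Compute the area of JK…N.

Apply Gauss's area formula: 2A = Σ (x_i·y_{i+1} − x_{i+1}·y_i), indices taken mod 5.
Σ = (170) + (38) + (38) + (11) + (160) = 417
Area = |Σ|/2 = 208.5.

208.5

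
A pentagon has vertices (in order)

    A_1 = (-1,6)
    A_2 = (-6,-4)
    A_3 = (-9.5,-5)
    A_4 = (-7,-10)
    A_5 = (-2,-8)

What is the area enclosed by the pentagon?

54

Cross-terms: 40, -8, 60, 36, -20  ⇒  Σ = 108
Area = |Σ|/2 = 54.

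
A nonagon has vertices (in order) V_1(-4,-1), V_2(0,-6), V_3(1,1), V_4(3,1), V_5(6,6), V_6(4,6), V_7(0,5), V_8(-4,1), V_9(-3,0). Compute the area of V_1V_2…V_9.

49

Apply Gauss's area formula: 2A = Σ (x_i·y_{i+1} − x_{i+1}·y_i), indices taken mod 9.
Cross-terms: 24, 6, -2, 12, 12, 20, 20, 3, 3  ⇒  Σ = 98
Area = |Σ|/2 = 49.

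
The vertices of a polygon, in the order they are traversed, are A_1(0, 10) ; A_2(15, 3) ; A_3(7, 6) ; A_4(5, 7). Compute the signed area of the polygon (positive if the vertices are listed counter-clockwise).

Apply the shoelace formula: 2A = Σ (x_i·y_{i+1} − x_{i+1}·y_i), indices taken mod 4.
A_1→A_2: (0)(3) − (15)(10) = -150
A_2→A_3: (15)(6) − (7)(3) = 69
A_3→A_4: (7)(7) − (5)(6) = 19
A_4→A_1: (5)(10) − (0)(7) = 50
Σ = -12
Signed area = Σ/2 = -6 (negative ⇒ clockwise traversal).

-6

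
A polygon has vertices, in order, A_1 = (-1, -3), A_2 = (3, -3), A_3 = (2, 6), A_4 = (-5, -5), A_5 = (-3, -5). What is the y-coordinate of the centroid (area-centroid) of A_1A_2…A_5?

Apply the surveyor's formula. First the cross-terms c_i = x_i·y_{i+1} − x_{i+1}·y_i:
  12, 24, 20, 10, 4  ⇒  2A = 70, A = 35.
Then Σ (y_i + y_{i+1})·c_i = -112, so ȳ = -112 / (6·35) = -8/15.

-8/15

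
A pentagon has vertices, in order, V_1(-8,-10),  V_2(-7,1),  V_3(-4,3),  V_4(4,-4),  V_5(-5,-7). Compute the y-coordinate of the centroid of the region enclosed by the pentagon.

-84/29

Apply the shoelace formula. First the cross-terms c_i = x_i·y_{i+1} − x_{i+1}·y_i:
  -78, -17, 4, -48, -6  ⇒  2A = -145, A = -72.5.
Then Σ (y_i + y_{i+1})·c_i = 1260, so ȳ = 1260 / (6·(-72.5)) = -84/29.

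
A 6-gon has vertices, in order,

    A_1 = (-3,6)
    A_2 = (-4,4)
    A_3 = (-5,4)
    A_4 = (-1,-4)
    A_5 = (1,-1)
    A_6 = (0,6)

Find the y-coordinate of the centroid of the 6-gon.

373/207

Apply the shoelace formula. First the cross-terms c_i = x_i·y_{i+1} − x_{i+1}·y_i:
  12, 4, 24, 5, 6, 18  ⇒  2A = 69, A = 34.5.
Then Σ (y_i + y_{i+1})·c_i = 373, so ȳ = 373 / (6·34.5) = 373/207.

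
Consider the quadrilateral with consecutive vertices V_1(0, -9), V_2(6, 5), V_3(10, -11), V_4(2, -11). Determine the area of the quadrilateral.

Σ = (54) + (-116) + (-88) + (-18) = -168
Area = |Σ|/2 = 84.

84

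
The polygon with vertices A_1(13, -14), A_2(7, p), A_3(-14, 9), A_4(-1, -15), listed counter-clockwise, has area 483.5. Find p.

Write out the shoelace sum; only the two edges meeting at A_2 involve p:
2·Area = [(13·p − 7·(-14)) + (7·9 − (-14)·p)] + 428
       = 27·p + 589 = 967
⇒ p = 14.

14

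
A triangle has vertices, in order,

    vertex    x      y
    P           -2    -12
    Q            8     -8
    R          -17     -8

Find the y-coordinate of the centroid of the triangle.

-28/3

Apply Gauss's area formula. First the cross-terms c_i = x_i·y_{i+1} − x_{i+1}·y_i:
  112, -200, 188  ⇒  2A = 100, A = 50.
Then Σ (y_i + y_{i+1})·c_i = -2800, so ȳ = -2800 / (6·50) = -28/3.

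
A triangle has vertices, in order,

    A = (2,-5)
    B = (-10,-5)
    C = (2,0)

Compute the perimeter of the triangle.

30

|AB| = √((-12)² + (0)²) = √144 = 12
|BC| = √((12)² + (5)²) = √169 = 13
|CA| = √((0)² + (-5)²) = √25 = 5
Perimeter = 12 + 13 + 5 = 30.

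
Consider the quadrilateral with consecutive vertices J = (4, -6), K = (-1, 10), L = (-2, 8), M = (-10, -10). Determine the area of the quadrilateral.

123

Apply the shoelace formula: 2A = Σ (x_i·y_{i+1} − x_{i+1}·y_i), indices taken mod 4.
Σ = (34) + (12) + (100) + (100) = 246
Area = |Σ|/2 = 123.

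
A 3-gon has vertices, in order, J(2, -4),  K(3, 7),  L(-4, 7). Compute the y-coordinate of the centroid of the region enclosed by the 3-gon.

Apply the shoelace (surveyor's) formula. First the cross-terms c_i = x_i·y_{i+1} − x_{i+1}·y_i:
  26, 49, 2  ⇒  2A = 77, A = 38.5.
Then Σ (y_i + y_{i+1})·c_i = 770, so ȳ = 770 / (6·38.5) = 10/3.

10/3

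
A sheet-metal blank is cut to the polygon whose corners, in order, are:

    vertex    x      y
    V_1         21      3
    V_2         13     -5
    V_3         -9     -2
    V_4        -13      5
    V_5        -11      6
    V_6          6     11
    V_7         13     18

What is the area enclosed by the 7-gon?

420

Cross-terms: -144, -71, -71, -23, -157, -35, -339  ⇒  Σ = -840
Area = |Σ|/2 = 420.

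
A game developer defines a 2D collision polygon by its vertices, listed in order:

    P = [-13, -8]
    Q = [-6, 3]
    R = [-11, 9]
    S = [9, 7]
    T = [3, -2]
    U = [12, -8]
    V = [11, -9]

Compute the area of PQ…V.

265

Apply the surveyor's formula: 2A = Σ (x_i·y_{i+1} − x_{i+1}·y_i), indices taken mod 7.
Σ = (-87) + (-21) + (-158) + (-39) + (0) + (-20) + (-205) = -530
Area = |Σ|/2 = 265.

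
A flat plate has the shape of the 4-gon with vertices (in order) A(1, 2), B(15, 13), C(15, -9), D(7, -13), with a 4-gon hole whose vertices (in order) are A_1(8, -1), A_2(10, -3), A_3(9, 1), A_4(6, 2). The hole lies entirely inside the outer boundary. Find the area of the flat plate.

Outer boundary:
Apply the shoelace (surveyor's) formula: 2A = Σ (x_i·y_{i+1} − x_{i+1}·y_i), indices taken mod 4.
A→B: (1)(13) − (15)(2) = -17
B→C: (15)(-9) − (15)(13) = -330
C→D: (15)(-13) − (7)(-9) = -132
D→A: (7)(2) − (1)(-13) = 27
Σ = -452
Area = |Σ|/2 = 226.
Hole:
Σ = (-14) + (37) + (12) + (-22) = 13
Area = |Σ|/2 = 6.5.
Net area = 226 − 6.5 = 219.5.

219.5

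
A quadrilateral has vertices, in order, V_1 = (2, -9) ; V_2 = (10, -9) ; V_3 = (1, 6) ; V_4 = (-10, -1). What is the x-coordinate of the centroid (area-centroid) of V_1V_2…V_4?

89/219

Apply the surveyor's formula. First the cross-terms c_i = x_i·y_{i+1} − x_{i+1}·y_i:
  72, 69, 59, 92  ⇒  2A = 292, A = 146.
Then Σ (x_i + x_{i+1})·c_i = 356, so x̄ = 356 / (6·146) = 89/219.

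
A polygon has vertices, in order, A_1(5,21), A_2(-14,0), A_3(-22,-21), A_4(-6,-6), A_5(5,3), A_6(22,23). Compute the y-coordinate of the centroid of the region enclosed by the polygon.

908/167

Apply the shoelace formula. First the cross-terms c_i = x_i·y_{i+1} − x_{i+1}·y_i:
  294, 294, 6, 12, 49, 347  ⇒  2A = 1002, A = 501.
Then Σ (y_i + y_{i+1})·c_i = 16344, so ȳ = 16344 / (6·501) = 908/167.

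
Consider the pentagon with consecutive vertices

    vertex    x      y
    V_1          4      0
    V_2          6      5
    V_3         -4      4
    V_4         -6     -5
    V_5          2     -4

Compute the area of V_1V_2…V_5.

79

Σ = (20) + (44) + (44) + (34) + (16) = 158
Area = |Σ|/2 = 79.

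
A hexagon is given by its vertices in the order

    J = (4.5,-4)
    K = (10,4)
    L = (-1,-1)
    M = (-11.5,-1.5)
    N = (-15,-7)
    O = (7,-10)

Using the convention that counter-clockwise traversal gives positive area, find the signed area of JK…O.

158

Apply the shoelace (surveyor's) formula: 2A = Σ (x_i·y_{i+1} − x_{i+1}·y_i), indices taken mod 6.
Σ = (58) + (-6) + (-10) + (58) + (199) + (17) = 316
Signed area = Σ/2 = 158 (positive ⇒ counter-clockwise traversal).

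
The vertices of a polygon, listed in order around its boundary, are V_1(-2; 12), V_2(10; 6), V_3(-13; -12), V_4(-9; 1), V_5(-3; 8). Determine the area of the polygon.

192

Apply Gauss's area formula: 2A = Σ (x_i·y_{i+1} − x_{i+1}·y_i), indices taken mod 5.
Σ = (-132) + (-42) + (-121) + (-69) + (-20) = -384
Area = |Σ|/2 = 192.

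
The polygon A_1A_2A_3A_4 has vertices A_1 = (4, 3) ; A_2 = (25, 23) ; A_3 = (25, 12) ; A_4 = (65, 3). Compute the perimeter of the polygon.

|A_1A_2| = √((21)² + (20)²) = √841 = 29
|A_2A_3| = √((0)² + (-11)²) = √121 = 11
|A_3A_4| = √((40)² + (-9)²) = √1681 = 41
|A_4A_1| = √((-61)² + (0)²) = √3721 = 61
Perimeter = 29 + 11 + 41 + 61 = 142.

142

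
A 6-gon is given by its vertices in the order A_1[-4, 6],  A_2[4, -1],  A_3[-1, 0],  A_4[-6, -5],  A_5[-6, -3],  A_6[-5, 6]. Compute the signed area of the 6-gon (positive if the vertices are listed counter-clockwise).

-42.5

Apply the shoelace formula: 2A = Σ (x_i·y_{i+1} − x_{i+1}·y_i), indices taken mod 6.
A_1→A_2: (-4)(-1) − (4)(6) = -20
A_2→A_3: (4)(0) − (-1)(-1) = -1
A_3→A_4: (-1)(-5) − (-6)(0) = 5
A_4→A_5: (-6)(-3) − (-6)(-5) = -12
A_5→A_6: (-6)(6) − (-5)(-3) = -51
A_6→A_1: (-5)(6) − (-4)(6) = -6
Σ = -85
Signed area = Σ/2 = -42.5 (negative ⇒ clockwise traversal).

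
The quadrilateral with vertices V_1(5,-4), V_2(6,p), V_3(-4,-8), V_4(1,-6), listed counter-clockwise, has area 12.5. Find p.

-1

The doubled signed area Σ (x_i y_{i+1} − x_{i+1} y_i) is linear in p.
With p=0 it equals 34; the coefficient of p is 9 (from the two edges through V_2).
So 9·p + 34 = 2·12.5 = 25 ⇒ p = -1.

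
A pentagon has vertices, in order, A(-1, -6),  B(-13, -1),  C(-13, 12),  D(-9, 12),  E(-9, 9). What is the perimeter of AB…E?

50

|AB| = √((-12)² + (5)²) = √169 = 13
|BC| = √((0)² + (13)²) = √169 = 13
|CD| = √((4)² + (0)²) = √16 = 4
|DE| = √((0)² + (-3)²) = √9 = 3
|EA| = √((8)² + (-15)²) = √289 = 17
Perimeter = 13 + 13 + 4 + 3 + 17 = 50.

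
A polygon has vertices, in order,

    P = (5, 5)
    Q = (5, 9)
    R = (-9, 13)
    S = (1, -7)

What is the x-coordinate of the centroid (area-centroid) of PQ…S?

Apply Gauss's area formula. First the cross-terms c_i = x_i·y_{i+1} − x_{i+1}·y_i:
  20, 146, 50, 40  ⇒  2A = 256, A = 128.
Then Σ (x_i + x_{i+1})·c_i = -544, so x̄ = -544 / (6·128) = -17/24.

-17/24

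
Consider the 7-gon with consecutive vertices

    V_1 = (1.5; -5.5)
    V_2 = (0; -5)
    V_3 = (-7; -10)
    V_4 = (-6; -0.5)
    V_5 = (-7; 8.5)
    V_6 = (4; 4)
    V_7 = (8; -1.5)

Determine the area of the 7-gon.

Apply Gauss's area formula: 2A = Σ (x_i·y_{i+1} − x_{i+1}·y_i), indices taken mod 7.
V_1→V_2: (1.5)(-5) − (0)(-5.5) = -7.5
V_2→V_3: (0)(-10) − (-7)(-5) = -35
V_3→V_4: (-7)(-0.5) − (-6)(-10) = -56.5
V_4→V_5: (-6)(8.5) − (-7)(-0.5) = -54.5
V_5→V_6: (-7)(4) − (4)(8.5) = -62
V_6→V_7: (4)(-1.5) − (8)(4) = -38
V_7→V_1: (8)(-5.5) − (1.5)(-1.5) = -41.75
Σ = -295.25
Area = |Σ|/2 = 147.625.

147.625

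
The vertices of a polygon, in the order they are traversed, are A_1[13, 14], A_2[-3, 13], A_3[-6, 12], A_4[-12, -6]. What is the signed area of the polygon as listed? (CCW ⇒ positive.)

171.5

Apply the surveyor's formula: 2A = Σ (x_i·y_{i+1} − x_{i+1}·y_i), indices taken mod 4.
Σ = (211) + (42) + (180) + (-90) = 343
Signed area = Σ/2 = 171.5 (positive ⇒ counter-clockwise traversal).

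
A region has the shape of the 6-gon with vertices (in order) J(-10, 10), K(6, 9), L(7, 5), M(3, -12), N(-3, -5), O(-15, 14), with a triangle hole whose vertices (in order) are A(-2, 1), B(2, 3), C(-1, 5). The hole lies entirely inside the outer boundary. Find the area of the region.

223

Outer boundary:
Apply the surveyor's formula: 2A = Σ (x_i·y_{i+1} − x_{i+1}·y_i), indices taken mod 6.
Cross-terms: -150, -33, -99, -51, -117, -10  ⇒  Σ = -460
Area = |Σ|/2 = 230.
Hole:
Apply the shoelace formula: 2A = Σ (x_i·y_{i+1} − x_{i+1}·y_i), indices taken mod 3.
A→B: (-2)(3) − (2)(1) = -8
B→C: (2)(5) − (-1)(3) = 13
C→A: (-1)(1) − (-2)(5) = 9
Σ = 14
Area = |Σ|/2 = 7.
Net area = 230 − 7 = 223.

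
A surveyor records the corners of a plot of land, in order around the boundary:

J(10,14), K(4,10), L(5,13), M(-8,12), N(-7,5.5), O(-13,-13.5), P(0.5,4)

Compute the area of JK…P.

Cross-terms: 44, 2, 164, 40, 166, -45.25, -33  ⇒  Σ = 337.75
Area = |Σ|/2 = 168.875.

168.875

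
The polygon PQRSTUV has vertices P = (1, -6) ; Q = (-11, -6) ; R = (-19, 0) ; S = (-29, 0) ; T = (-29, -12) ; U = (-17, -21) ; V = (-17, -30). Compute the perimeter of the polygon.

98

|PQ| = √((-12)² + (0)²) = √144 = 12
|QR| = √((-8)² + (6)²) = √100 = 10
|RS| = √((-10)² + (0)²) = √100 = 10
|ST| = √((0)² + (-12)²) = √144 = 12
|TU| = √((12)² + (-9)²) = √225 = 15
|UV| = √((0)² + (-9)²) = √81 = 9
|VP| = √((18)² + (24)²) = √900 = 30
Perimeter = 12 + 10 + 10 + 12 + 15 + 9 + 30 = 98.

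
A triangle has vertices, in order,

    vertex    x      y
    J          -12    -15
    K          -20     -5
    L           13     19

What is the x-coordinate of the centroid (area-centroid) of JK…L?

-19/3

Apply the surveyor's formula. First the cross-terms c_i = x_i·y_{i+1} − x_{i+1}·y_i:
  -240, -315, 33  ⇒  2A = -522, A = -261.
Then Σ (x_i + x_{i+1})·c_i = 9918, so x̄ = 9918 / (6·(-261)) = -19/3.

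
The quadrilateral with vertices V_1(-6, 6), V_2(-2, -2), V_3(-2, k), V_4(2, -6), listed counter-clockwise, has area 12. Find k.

-4

The doubled signed area Σ (x_i y_{i+1} − x_{i+1} y_i) is linear in k.
With k=0 it equals 8; the coefficient of k is -4 (from the two edges through V_3).
So -4·k + 8 = 2·12 = 24 ⇒ k = -4.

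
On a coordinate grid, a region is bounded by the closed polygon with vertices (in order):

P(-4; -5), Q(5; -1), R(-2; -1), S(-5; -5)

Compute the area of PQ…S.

16

Σ = (29) + (-7) + (5) + (5) = 32
Area = |Σ|/2 = 16.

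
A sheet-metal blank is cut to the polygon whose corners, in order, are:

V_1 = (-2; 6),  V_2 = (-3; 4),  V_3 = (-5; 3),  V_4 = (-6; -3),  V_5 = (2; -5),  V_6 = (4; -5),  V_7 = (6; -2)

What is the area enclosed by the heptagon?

77

Apply the surveyor's formula: 2A = Σ (x_i·y_{i+1} − x_{i+1}·y_i), indices taken mod 7.
Cross-terms: 10, 11, 33, 36, 10, 22, 32  ⇒  Σ = 154
Area = |Σ|/2 = 77.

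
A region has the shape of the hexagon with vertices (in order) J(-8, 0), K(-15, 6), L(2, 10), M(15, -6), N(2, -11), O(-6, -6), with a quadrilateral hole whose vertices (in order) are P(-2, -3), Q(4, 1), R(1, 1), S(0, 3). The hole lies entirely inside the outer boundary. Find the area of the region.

314.5

Outer boundary:
Apply Gauss's area formula: 2A = Σ (x_i·y_{i+1} − x_{i+1}·y_i), indices taken mod 6.
J→K: (-8)(6) − (-15)(0) = -48
K→L: (-15)(10) − (2)(6) = -162
L→M: (2)(-6) − (15)(10) = -162
M→N: (15)(-11) − (2)(-6) = -153
N→O: (2)(-6) − (-6)(-11) = -78
O→J: (-6)(0) − (-8)(-6) = -48
Σ = -651
Area = |Σ|/2 = 325.5.
Hole:
Apply the shoelace (surveyor's) formula: 2A = Σ (x_i·y_{i+1} − x_{i+1}·y_i), indices taken mod 4.
Cross-terms: 10, 3, 3, 6  ⇒  Σ = 22
Area = |Σ|/2 = 11.
Net area = 325.5 − 11 = 314.5.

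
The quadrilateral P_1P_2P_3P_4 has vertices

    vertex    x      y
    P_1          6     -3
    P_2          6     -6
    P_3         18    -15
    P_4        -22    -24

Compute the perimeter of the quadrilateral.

94

|P_1P_2| = √((0)² + (-3)²) = √9 = 3
|P_2P_3| = √((12)² + (-9)²) = √225 = 15
|P_3P_4| = √((-40)² + (-9)²) = √1681 = 41
|P_4P_1| = √((28)² + (21)²) = √1225 = 35
Perimeter = 3 + 15 + 41 + 35 = 94.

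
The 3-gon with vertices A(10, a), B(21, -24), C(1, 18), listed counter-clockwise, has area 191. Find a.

The doubled signed area Σ (x_i y_{i+1} − x_{i+1} y_i) is linear in a.
With a=0 it equals -18; the coefficient of a is -20 (from the two edges through A).
So -20·a + -18 = 2·191 = 382 ⇒ a = -20.

-20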